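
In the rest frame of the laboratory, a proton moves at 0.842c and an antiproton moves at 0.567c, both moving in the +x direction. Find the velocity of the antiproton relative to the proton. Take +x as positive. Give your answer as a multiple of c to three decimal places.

β_A = 0.842, β_B = 0.567.
Transform to A's frame with the inverse velocity-addition law: u' = (u − v)/(1 − uv/c²), taking u = β_B and v = β_A.
u' = (0.567 − 0.842) / (1 − (0.842)(0.567)) = -0.2750/0.5226 = -0.5262.

-0.526c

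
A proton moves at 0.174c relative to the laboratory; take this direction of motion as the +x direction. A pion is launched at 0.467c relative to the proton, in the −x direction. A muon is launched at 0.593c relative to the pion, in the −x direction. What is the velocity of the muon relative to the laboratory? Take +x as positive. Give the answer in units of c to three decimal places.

Apply u = (u' + v)/(1 + u'v/c²) successively, working outward toward the laboratory.
Start: velocity of the proton relative to the laboratory = 0.1740c.
Compose with the pion (u' = -0.467 in the proton frame): u_1 = (-0.467 + 0.174) / (1 + (-0.467)·0.174) = -0.2930/0.9187 = -0.3189.
Compose with the muon (u' = -0.593 in the pion frame): u_2 = (-0.593 + (-0.319)) / (1 + (-0.593)·(-0.319)) = -0.9119/1.1891 = -0.7669.

-0.767c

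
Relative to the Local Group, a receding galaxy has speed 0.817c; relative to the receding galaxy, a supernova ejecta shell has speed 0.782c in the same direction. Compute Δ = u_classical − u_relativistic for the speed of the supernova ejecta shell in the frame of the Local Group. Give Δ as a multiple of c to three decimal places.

Δ = 0.623c

Galilean: u_cl = 0.782 + 0.817 = 1.5990.
Relativistic: u_rel = (0.782 + 0.817) / (1 + 0.782·0.817) = 1.5990/1.6389 = 0.9757.
Δ = 1.5990 − 0.9757 = 0.6233.
(The classical prediction exceeds c; the relativistic result does not.)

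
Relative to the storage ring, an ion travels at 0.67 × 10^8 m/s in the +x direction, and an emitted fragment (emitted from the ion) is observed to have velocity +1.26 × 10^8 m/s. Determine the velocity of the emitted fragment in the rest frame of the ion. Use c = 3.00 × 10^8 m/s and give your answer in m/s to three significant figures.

v = 0.223c, u = 0.420c.
Invert the composition law: u' = (u − v)/(1 − uv/c²).
u' = (0.420 − 0.223) / (1 − (0.420)(0.223)) = 0.1967/0.9062 = 0.2170.
u' = 0.2170 × 3.00 × 10^8 m/s.

+6.51 × 10^7 m/s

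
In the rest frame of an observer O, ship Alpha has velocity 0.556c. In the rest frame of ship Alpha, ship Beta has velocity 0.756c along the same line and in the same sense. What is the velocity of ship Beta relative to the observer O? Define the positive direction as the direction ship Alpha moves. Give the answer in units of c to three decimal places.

With v = 0.556 and u' = 0.756 (in units of c),
u = (u' + v)/(1 + u'v/c²):
u = (0.756 + 0.556) / (1 + 0.756·0.556) = 1.3120/1.4203 = 0.9237
(Galilean addition would give +1.312c, exceeding c.)

0.924c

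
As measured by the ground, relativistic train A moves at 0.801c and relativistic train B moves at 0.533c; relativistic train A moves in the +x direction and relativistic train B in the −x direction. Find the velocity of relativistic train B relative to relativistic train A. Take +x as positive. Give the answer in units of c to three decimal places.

β_A = 0.801, β_B = -0.533.
Transform to A's frame with the inverse velocity-addition law: u' = (u − v)/(1 − uv/c²), taking u = β_B and v = β_A.
u' = (-0.533 − 0.801) / (1 − (0.801)(-0.533)) = -1.3340/1.4269 = -0.9349.

-0.935c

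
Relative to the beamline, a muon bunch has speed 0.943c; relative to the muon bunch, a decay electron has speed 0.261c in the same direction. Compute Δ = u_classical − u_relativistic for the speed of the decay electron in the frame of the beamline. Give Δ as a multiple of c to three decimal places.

Galilean: u_cl = 0.261 + 0.943 = 1.2040.
Relativistic: u_rel = (0.261 + 0.943) / (1 + 0.261·0.943) = 1.2040/1.2461 = 0.9662.
Δ = 1.2040 − 0.9662 = 0.2378.
(The classical prediction exceeds c; the relativistic result does not.)

Δ = 0.238c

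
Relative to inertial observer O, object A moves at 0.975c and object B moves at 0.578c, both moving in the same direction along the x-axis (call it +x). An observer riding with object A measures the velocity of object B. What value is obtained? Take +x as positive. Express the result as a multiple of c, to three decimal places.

β_A = 0.975, β_B = 0.578.
Transform to A's frame with the inverse velocity-addition law: u' = (u − v)/(1 − uv/c²), taking u = β_B and v = β_A.
u' = (0.578 − 0.975) / (1 − (0.975)(0.578)) = -0.3970/0.4365 = -0.9096.

-0.910c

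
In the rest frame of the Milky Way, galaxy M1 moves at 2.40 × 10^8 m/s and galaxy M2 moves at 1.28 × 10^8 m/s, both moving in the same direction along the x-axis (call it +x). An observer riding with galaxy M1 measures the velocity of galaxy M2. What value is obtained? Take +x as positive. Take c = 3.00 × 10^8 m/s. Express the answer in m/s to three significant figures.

-1.70 × 10^8 m/s

β_A = 0.800, β_B = 0.427 (dividing each by c = 3.00 × 10^8 m/s).
Transform to A's frame with the inverse velocity-addition law: u' = (u − v)/(1 − uv/c²), taking u = β_B and v = β_A.
u' = (0.427 − 0.800) / (1 − (0.800)(0.427)) = -0.3733/0.6587 = -0.5668.
u' = -0.5668 × 3.00 × 10^8 m/s.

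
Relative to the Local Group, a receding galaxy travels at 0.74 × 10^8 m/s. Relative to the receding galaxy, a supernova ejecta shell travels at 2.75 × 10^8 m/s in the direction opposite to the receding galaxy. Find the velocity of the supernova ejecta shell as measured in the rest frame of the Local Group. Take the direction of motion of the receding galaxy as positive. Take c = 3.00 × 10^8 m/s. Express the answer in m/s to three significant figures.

-2.60 × 10^8 m/s

In units of c (dividing by 3.00 × 10^8 m/s): v = 0.247, u' = -0.917.
u = (u' + v)/(1 + u'v/c²):
u = (-0.917 + 0.247) / (1 + (-0.917)·0.247) = -0.6700/0.7739 = -0.8658
Converting back: u = -0.8658 × 3.00 × 10^8 m/s.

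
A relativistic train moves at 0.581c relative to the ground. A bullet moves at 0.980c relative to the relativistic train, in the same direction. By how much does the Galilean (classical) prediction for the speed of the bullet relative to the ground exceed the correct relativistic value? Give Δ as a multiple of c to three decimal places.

Δ = 0.566c

Galilean: u_cl = 0.980 + 0.581 = 1.5610.
Relativistic: u_rel = (0.980 + 0.581) / (1 + 0.980·0.581) = 1.5610/1.5694 = 0.9947.
Δ = 1.5610 − 0.9947 = 0.5663.
(The classical prediction exceeds c; the relativistic result does not.)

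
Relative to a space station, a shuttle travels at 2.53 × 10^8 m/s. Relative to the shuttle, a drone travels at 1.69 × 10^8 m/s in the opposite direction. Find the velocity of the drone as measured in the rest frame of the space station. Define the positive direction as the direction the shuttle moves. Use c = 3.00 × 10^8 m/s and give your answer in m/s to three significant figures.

In units of c (dividing by 3.00 × 10^8 m/s): v = 0.843, u' = -0.563.
u = (u' + v)/(1 + u'v/c²):
u = (-0.563 + 0.843) / (1 + (-0.563)·0.843) = 0.2800/0.5249 = 0.5334
(Galilean addition would give +0.280c.)
Converting back: u = 0.5334 × 3.00 × 10^8 m/s.

+1.60 × 10^8 m/s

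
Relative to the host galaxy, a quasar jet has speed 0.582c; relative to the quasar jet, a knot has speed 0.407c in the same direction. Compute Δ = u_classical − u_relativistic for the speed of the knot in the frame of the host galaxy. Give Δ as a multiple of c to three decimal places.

Galilean: u_cl = 0.407 + 0.582 = 0.9890.
Relativistic: u_rel = (0.407 + 0.582) / (1 + 0.407·0.582) = 0.9890/1.2369 = 0.7996.
Δ = 0.9890 − 0.7996 = 0.1894.

Δ = 0.189c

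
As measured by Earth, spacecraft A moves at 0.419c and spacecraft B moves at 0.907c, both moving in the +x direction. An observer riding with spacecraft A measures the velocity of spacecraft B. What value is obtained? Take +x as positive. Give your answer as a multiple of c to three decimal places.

+0.787c

β_A = 0.419, β_B = 0.907.
Transform to A's frame with the inverse velocity-addition law: u' = (u − v)/(1 − uv/c²), taking u = β_B and v = β_A.
u' = (0.907 − 0.419) / (1 − (0.419)(0.907)) = 0.4880/0.6200 = 0.7871.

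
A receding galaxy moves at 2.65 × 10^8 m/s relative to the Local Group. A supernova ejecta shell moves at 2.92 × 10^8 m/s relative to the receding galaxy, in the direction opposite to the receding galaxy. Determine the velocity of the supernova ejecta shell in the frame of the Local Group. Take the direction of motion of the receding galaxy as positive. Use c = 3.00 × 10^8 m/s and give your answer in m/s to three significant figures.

-1.93 × 10^8 m/s

In units of c (dividing by 3.00 × 10^8 m/s): v = 0.883, u' = -0.973.
u = (u' + v)/(1 + u'v/c²):
u = (-0.973 + 0.883) / (1 + (-0.973)·0.883) = -0.0900/0.1402 = -0.6418
(Galilean addition would give -0.090c.)
Converting back: u = -0.6418 × 3.00 × 10^8 m/s.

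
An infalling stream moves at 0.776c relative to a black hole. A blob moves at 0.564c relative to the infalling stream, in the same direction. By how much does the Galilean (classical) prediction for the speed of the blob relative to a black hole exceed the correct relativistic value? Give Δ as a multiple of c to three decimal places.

Δ = 0.408c

Galilean: u_cl = 0.564 + 0.776 = 1.3400.
Relativistic: u_rel = (0.564 + 0.776) / (1 + 0.564·0.776) = 1.3400/1.4377 = 0.9321.
Δ = 1.3400 − 0.9321 = 0.4079.
(The classical prediction exceeds c; the relativistic result does not.)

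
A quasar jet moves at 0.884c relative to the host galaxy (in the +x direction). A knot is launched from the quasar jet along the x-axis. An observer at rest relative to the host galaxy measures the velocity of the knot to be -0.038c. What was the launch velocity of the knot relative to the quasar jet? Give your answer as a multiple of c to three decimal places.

-0.892c

Invert the composition law: u' = (u − v)/(1 − uv/c²).
u' = (-0.038 − 0.884) / (1 − (-0.038)(0.884)) = -0.9220/1.0336 = -0.8920.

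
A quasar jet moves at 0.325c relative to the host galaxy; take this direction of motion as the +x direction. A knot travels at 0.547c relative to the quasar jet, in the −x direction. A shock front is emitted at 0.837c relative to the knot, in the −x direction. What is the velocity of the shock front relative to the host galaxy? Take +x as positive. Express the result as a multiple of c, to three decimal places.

-0.903c

Apply u = (u' + v)/(1 + u'v/c²) successively, working outward toward the host galaxy.
Start: velocity of the quasar jet relative to the host galaxy = 0.3250c.
Compose with the knot (u' = -0.547 in the quasar jet frame): u_1 = (-0.547 + 0.325) / (1 + (-0.547)·0.325) = -0.2220/0.8222 = -0.2700.
Compose with the shock front (u' = -0.837 in the knot frame): u_2 = (-0.837 + (-0.270)) / (1 + (-0.837)·(-0.270)) = -1.1070/1.2260 = -0.9029.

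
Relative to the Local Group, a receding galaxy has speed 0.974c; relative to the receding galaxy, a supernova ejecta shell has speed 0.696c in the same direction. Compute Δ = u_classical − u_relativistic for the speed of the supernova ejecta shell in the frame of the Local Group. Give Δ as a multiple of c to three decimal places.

Δ = 0.675c

Galilean: u_cl = 0.696 + 0.974 = 1.6700.
Relativistic: u_rel = (0.696 + 0.974) / (1 + 0.696·0.974) = 1.6700/1.6779 = 0.9953.
Δ = 1.6700 − 0.9953 = 0.6747.
(The classical prediction exceeds c; the relativistic result does not.)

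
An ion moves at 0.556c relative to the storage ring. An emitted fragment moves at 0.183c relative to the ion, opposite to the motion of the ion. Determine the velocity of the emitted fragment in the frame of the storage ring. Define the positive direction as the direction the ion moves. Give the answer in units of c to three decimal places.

With v = 0.556 and u' = -0.183 (in units of c),
u = (u' + v)/(1 + u'v/c²):
u = (-0.183 + 0.556) / (1 + (-0.183)·0.556) = 0.3730/0.8983 = 0.4153

+0.415c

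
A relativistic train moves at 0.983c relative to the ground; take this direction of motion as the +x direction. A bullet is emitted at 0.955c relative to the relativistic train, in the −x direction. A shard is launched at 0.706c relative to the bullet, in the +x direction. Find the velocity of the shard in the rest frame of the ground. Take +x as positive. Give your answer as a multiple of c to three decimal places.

+0.879c

Apply u = (u' + v)/(1 + u'v/c²) successively, working outward toward the ground.
Start: velocity of the relativistic train relative to the ground = 0.9830c.
Compose with the bullet (u' = -0.955 in the relativistic train frame): u_1 = (-0.955 + 0.983) / (1 + (-0.955)·0.983) = 0.0280/0.0612 = 0.4573.
Compose with the shard (u' = 0.706 in the bullet frame): u_2 = (0.706 + 0.457) / (1 + 0.706·0.457) = 1.1633/1.3228 = 0.8794.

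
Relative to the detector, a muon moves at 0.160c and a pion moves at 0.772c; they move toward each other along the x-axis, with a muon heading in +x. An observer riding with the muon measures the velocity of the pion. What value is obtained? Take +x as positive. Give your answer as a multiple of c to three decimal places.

β_A = 0.160, β_B = -0.772.
Transform to A's frame with the inverse velocity-addition law: u' = (u − v)/(1 − uv/c²), taking u = β_B and v = β_A.
u' = (-0.772 − 0.160) / (1 − (0.160)(-0.772)) = -0.9320/1.1235 = -0.8295.

-0.830c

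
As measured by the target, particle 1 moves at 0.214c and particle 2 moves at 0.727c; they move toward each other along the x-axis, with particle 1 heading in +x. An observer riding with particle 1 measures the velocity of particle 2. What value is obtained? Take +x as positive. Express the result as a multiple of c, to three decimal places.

-0.814c

β_A = 0.214, β_B = -0.727.
Transform to A's frame with the inverse velocity-addition law: u' = (u − v)/(1 − uv/c²), taking u = β_B and v = β_A.
u' = (-0.727 − 0.214) / (1 − (0.214)(-0.727)) = -0.9410/1.1556 = -0.8143.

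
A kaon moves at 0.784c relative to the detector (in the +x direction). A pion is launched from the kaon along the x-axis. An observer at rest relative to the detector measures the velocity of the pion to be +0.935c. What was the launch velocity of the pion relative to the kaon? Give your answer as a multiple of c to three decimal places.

+0.566c

Invert the composition law: u' = (u − v)/(1 − uv/c²).
u' = (0.935 − 0.784) / (1 − (0.935)(0.784)) = 0.1510/0.2670 = 0.5656.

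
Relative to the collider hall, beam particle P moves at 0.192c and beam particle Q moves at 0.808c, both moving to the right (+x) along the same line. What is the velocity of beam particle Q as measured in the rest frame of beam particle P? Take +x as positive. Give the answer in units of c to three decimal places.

β_A = 0.192, β_B = 0.808.
Transform to A's frame with the inverse velocity-addition law: u' = (u − v)/(1 − uv/c²), taking u = β_B and v = β_A.
u' = (0.808 − 0.192) / (1 − (0.192)(0.808)) = 0.6160/0.8449 = 0.7291.

+0.729c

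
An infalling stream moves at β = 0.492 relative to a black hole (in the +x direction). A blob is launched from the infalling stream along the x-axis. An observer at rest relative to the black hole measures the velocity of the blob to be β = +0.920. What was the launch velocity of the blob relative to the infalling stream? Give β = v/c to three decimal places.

Invert the composition law: u' = (u − v)/(1 − uv/c²).
u' = (0.920 − 0.492) / (1 − (0.920)(0.492)) = 0.4280/0.5474 = 0.7819.

β = +0.782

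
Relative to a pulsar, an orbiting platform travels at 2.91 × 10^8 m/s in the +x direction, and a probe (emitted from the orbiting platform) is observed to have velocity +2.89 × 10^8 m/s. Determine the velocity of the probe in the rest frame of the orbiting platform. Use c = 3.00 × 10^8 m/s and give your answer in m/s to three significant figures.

-3.05 × 10^7 m/s

v = 0.970c, u = 0.963c.
Invert the composition law: u' = (u − v)/(1 − uv/c²).
u' = (0.963 − 0.970) / (1 − (0.963)(0.970)) = -0.0067/0.0656 = -0.1017.
u' = -0.1017 × 3.00 × 10^8 m/s.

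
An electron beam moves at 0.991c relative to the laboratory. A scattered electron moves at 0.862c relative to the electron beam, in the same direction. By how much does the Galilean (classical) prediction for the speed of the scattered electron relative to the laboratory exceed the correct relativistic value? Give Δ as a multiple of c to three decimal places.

Δ = 0.854c

Galilean: u_cl = 0.862 + 0.991 = 1.8530.
Relativistic: u_rel = (0.862 + 0.991) / (1 + 0.862·0.991) = 1.8530/1.8542 = 0.9993.
Δ = 1.8530 − 0.9993 = 0.8537.
(The classical prediction exceeds c; the relativistic result does not.)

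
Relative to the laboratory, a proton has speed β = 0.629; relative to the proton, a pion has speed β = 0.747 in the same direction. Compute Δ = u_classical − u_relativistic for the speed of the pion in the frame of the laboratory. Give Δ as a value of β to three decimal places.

Galilean: u_cl = 0.747 + 0.629 = 1.3760.
Relativistic: u_rel = (0.747 + 0.629) / (1 + 0.747·0.629) = 1.3760/1.4699 = 0.9361.
Δ = 1.3760 − 0.9361 = 0.4399.
(The classical prediction exceeds c; the relativistic result does not.)

Δ = 0.440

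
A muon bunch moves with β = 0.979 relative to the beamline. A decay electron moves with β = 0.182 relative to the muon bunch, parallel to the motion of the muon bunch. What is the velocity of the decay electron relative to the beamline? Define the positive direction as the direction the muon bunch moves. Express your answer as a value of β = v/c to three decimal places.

β = 0.985

With v = 0.979 and u' = 0.182 (in units of c),
u = (u' + v)/(1 + u'v/c²):
u = (0.182 + 0.979) / (1 + 0.182·0.979) = 1.1610/1.1782 = 0.9854
(Galilean addition would give +1.161c, exceeding c.)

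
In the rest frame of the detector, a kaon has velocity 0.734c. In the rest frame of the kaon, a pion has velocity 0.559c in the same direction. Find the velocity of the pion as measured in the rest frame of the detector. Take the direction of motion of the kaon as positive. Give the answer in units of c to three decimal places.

With v = 0.734 and u' = 0.559 (in units of c),
u = (u' + v)/(1 + u'v/c²):
u = (0.559 + 0.734) / (1 + 0.559·0.734) = 1.2930/1.4103 = 0.9168
(Galilean addition would give +1.293c, exceeding c.)

0.917c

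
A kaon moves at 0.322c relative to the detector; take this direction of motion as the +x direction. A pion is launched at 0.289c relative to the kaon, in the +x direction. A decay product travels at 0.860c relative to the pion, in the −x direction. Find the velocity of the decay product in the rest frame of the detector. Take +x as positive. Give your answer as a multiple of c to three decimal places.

Apply u = (u' + v)/(1 + u'v/c²) successively, working outward toward the detector.
Start: velocity of the kaon relative to the detector = 0.3220c.
Compose with the pion (u' = 0.289 in the kaon frame): u_1 = (0.289 + 0.322) / (1 + 0.289·0.322) = 0.6110/1.0931 = 0.5590.
Compose with the decay product (u' = -0.860 in the pion frame): u_2 = (-0.860 + 0.559) / (1 + (-0.860)·0.559) = -0.3010/0.5193 = -0.5797.

-0.580c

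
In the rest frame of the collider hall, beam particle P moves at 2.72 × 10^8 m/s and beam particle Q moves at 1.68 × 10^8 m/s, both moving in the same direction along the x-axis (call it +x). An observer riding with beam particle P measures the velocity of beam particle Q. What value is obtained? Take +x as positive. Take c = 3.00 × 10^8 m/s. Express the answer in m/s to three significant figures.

β_A = 0.907, β_B = 0.560 (dividing each by c = 3.00 × 10^8 m/s).
Transform to A's frame with the inverse velocity-addition law: u' = (u − v)/(1 − uv/c²), taking u = β_B and v = β_A.
u' = (0.560 − 0.907) / (1 − (0.907)(0.560)) = -0.3467/0.4923 = -0.7042.
u' = -0.7042 × 3.00 × 10^8 m/s.

-2.11 × 10^8 m/s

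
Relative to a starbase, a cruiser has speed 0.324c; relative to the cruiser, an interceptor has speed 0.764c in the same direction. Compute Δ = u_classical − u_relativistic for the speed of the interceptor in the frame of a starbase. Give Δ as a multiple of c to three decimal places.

Δ = 0.216c

Galilean: u_cl = 0.764 + 0.324 = 1.0880.
Relativistic: u_rel = (0.764 + 0.324) / (1 + 0.764·0.324) = 1.0880/1.2475 = 0.8721.
Δ = 1.0880 − 0.8721 = 0.2159.
(The classical prediction exceeds c; the relativistic result does not.)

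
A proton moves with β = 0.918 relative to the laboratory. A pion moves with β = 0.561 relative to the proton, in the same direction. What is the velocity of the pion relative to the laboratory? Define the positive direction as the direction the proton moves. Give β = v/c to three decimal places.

With v = 0.918 and u' = 0.561 (in units of c),
u = (u' + v)/(1 + u'v/c²):
u = (0.561 + 0.918) / (1 + 0.561·0.918) = 1.4790/1.5150 = 0.9762

β = 0.976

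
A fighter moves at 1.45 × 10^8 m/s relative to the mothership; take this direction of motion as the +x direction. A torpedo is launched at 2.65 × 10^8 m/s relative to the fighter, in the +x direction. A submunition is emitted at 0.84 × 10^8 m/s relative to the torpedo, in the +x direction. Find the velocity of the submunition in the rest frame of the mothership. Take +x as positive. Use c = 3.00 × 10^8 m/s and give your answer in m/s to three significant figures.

2.93 × 10^8 m/s

Apply u = (u' + v)/(1 + u'v/c²) successively, working outward toward the mothership.
(Dividing each given speed by c = 3.00 × 10^8 m/s to work in units of c.)
Start: velocity of the fighter relative to the mothership = 0.4833c.
Compose with the torpedo (u' = 0.883 in the fighter frame): u_1 = (0.883 + 0.483) / (1 + 0.883·0.483) = 1.3667/1.4269 = 0.9578.
Compose with the submunition (u' = 0.280 in the torpedo frame): u_2 = (0.280 + 0.958) / (1 + 0.280·0.958) = 1.2378/1.2682 = 0.9760.
So u = 0.9760 × 3.00 × 10^8 m/s.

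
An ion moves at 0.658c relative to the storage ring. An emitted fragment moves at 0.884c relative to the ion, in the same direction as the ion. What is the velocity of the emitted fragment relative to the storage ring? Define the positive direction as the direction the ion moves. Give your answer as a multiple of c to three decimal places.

With v = 0.658 and u' = 0.884 (in units of c),
u = (u' + v)/(1 + u'v/c²):
u = (0.884 + 0.658) / (1 + 0.884·0.658) = 1.5420/1.5817 = 0.9749
(Galilean addition would give +1.542c, exceeding c.)

0.975c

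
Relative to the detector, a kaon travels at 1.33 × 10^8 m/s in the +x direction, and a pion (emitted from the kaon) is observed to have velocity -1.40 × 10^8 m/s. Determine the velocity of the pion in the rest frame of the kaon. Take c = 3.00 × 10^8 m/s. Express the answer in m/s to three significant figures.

-2.26 × 10^8 m/s

v = 0.443c, u = -0.467c.
Invert the composition law: u' = (u − v)/(1 − uv/c²).
u' = (-0.467 − 0.443) / (1 − (-0.467)(0.443)) = -0.9100/1.2069 = -0.7540.
u' = -0.7540 × 3.00 × 10^8 m/s.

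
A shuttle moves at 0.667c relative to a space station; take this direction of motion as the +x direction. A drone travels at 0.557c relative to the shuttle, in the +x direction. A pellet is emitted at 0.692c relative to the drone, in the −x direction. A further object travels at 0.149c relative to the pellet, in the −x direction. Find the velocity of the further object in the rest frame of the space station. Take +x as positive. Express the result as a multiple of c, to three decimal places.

+0.407c

Apply u = (u' + v)/(1 + u'v/c²) successively, working outward toward the space station.
Start: velocity of the shuttle relative to the space station = 0.6670c.
Compose with the drone (u' = 0.557 in the shuttle frame): u_1 = (0.557 + 0.667) / (1 + 0.557·0.667) = 1.2240/1.3715 = 0.8924.
Compose with the pellet (u' = -0.692 in the drone frame): u_2 = (-0.692 + 0.892) / (1 + (-0.692)·0.892) = 0.2004/0.3824 = 0.5241.
Compose with the further object (u' = -0.149 in the pellet frame): u_3 = (-0.149 + 0.524) / (1 + (-0.149)·0.524) = 0.3751/0.9219 = 0.4069.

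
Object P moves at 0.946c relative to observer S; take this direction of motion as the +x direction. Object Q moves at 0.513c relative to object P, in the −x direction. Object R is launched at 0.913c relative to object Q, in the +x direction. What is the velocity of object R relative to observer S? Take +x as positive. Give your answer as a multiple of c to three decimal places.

Apply u = (u' + v)/(1 + u'v/c²) successively, working outward toward observer S.
Start: velocity of object P relative to observer S = 0.9460c.
Compose with object Q (u' = -0.513 in object P frame): u_1 = (-0.513 + 0.946) / (1 + (-0.513)·0.946) = 0.4330/0.5147 = 0.8413.
Compose with object R (u' = 0.913 in object Q frame): u_2 = (0.913 + 0.841) / (1 + 0.913·0.841) = 1.7543/1.7681 = 0.9922.

+0.992c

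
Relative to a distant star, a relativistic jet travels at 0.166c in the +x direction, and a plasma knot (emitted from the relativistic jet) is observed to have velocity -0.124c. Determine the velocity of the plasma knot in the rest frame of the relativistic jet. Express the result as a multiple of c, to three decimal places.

Invert the composition law: u' = (u − v)/(1 − uv/c²).
u' = (-0.124 − 0.166) / (1 − (-0.124)(0.166)) = -0.2900/1.0206 = -0.2842.

-0.284c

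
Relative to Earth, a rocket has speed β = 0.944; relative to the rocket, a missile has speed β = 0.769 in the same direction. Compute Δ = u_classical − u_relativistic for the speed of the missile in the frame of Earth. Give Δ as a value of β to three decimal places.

Galilean: u_cl = 0.769 + 0.944 = 1.7130.
Relativistic: u_rel = (0.769 + 0.944) / (1 + 0.769·0.944) = 1.7130/1.7259 = 0.9925.
Δ = 1.7130 − 0.9925 = 0.7205.
(The classical prediction exceeds c; the relativistic result does not.)

Δ = 0.720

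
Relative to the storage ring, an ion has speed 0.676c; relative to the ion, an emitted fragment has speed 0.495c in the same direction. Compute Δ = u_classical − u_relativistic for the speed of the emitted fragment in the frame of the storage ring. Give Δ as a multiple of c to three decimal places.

Galilean: u_cl = 0.495 + 0.676 = 1.1710.
Relativistic: u_rel = (0.495 + 0.676) / (1 + 0.495·0.676) = 1.1710/1.3346 = 0.8774.
Δ = 1.1710 − 0.8774 = 0.2936.
(The classical prediction exceeds c; the relativistic result does not.)

Δ = 0.294c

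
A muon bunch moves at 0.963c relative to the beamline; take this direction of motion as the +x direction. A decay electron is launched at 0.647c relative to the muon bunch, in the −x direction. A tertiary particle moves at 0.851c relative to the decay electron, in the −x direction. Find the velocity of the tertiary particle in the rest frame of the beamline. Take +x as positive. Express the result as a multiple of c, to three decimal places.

-0.044c

Apply u = (u' + v)/(1 + u'v/c²) successively, working outward toward the beamline.
Start: velocity of the muon bunch relative to the beamline = 0.9630c.
Compose with the decay electron (u' = -0.647 in the muon bunch frame): u_1 = (-0.647 + 0.963) / (1 + (-0.647)·0.963) = 0.3160/0.3769 = 0.8383.
Compose with the tertiary particle (u' = -0.851 in the decay electron frame): u_2 = (-0.851 + 0.838) / (1 + (-0.851)·0.838) = -0.0127/0.2866 = -0.0442.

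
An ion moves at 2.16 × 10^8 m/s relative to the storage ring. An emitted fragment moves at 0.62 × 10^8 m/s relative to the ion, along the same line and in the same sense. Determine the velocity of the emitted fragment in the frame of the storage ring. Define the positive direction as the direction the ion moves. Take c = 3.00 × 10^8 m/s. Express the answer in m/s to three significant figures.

2.42 × 10^8 m/s

In units of c (dividing by 3.00 × 10^8 m/s): v = 0.720, u' = 0.207.
u = (u' + v)/(1 + u'v/c²):
u = (0.207 + 0.720) / (1 + 0.207·0.720) = 0.9267/1.1488 = 0.8066
Converting back: u = 0.8066 × 3.00 × 10^8 m/s.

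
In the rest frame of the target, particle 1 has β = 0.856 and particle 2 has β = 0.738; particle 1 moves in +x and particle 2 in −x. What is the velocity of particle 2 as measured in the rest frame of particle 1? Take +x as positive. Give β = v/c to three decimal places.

β = -0.977

β_A = 0.856, β_B = -0.738.
Transform to A's frame with the inverse velocity-addition law: u' = (u − v)/(1 − uv/c²), taking u = β_B and v = β_A.
u' = (-0.738 − 0.856) / (1 − (0.856)(-0.738)) = -1.5940/1.6317 = -0.9769.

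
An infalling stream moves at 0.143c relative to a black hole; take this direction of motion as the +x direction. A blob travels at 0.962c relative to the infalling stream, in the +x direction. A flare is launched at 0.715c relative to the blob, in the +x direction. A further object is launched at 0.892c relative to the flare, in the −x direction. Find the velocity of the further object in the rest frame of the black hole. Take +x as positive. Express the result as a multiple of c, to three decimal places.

+0.919c

Apply u = (u' + v)/(1 + u'v/c²) successively, working outward toward the black hole.
Start: velocity of the infalling stream relative to the black hole = 0.1430c.
Compose with the blob (u' = 0.962 in the infalling stream frame): u_1 = (0.962 + 0.143) / (1 + 0.962·0.143) = 1.1050/1.1376 = 0.9714.
Compose with the flare (u' = 0.715 in the blob frame): u_2 = (0.715 + 0.971) / (1 + 0.715·0.971) = 1.6864/1.6945 = 0.9952.
Compose with the further object (u' = -0.892 in the flare frame): u_3 = (-0.892 + 0.995) / (1 + (-0.892)·0.995) = 0.1032/0.1123 = 0.9189.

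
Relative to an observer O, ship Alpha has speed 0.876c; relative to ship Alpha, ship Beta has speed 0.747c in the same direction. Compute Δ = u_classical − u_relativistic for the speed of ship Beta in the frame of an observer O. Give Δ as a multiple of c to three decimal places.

Galilean: u_cl = 0.747 + 0.876 = 1.6230.
Relativistic: u_rel = (0.747 + 0.876) / (1 + 0.747·0.876) = 1.6230/1.6544 = 0.9810.
Δ = 1.6230 − 0.9810 = 0.6420.
(The classical prediction exceeds c; the relativistic result does not.)

Δ = 0.642c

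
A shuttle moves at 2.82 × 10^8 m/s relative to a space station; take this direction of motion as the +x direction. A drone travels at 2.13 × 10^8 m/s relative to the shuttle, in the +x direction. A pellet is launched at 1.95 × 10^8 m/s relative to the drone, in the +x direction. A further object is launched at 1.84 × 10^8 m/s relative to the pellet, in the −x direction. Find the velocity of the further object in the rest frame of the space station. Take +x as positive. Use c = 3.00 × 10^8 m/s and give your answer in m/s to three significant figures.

Apply u = (u' + v)/(1 + u'v/c²) successively, working outward toward the space station.
(Dividing each given speed by c = 3.00 × 10^8 m/s to work in units of c.)
Start: velocity of the shuttle relative to the space station = 0.9400c.
Compose with the drone (u' = 0.710 in the shuttle frame): u_1 = (0.710 + 0.940) / (1 + 0.710·0.940) = 1.6500/1.6674 = 0.9896.
Compose with the pellet (u' = 0.650 in the drone frame): u_2 = (0.650 + 0.990) / (1 + 0.650·0.990) = 1.6396/1.6432 = 0.9978.
Compose with the further object (u' = -0.613 in the pellet frame): u_3 = (-0.613 + 0.998) / (1 + (-0.613)·0.998) = 0.3844/0.3880 = 0.9908.
So u = 0.9908 × 3.00 × 10^8 m/s.

+2.97 × 10^8 m/s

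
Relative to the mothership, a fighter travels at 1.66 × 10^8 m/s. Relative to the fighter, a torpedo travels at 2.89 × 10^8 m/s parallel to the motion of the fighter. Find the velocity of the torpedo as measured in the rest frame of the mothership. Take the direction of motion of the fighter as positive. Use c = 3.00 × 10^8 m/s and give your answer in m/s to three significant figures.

2.97 × 10^8 m/s

In units of c (dividing by 3.00 × 10^8 m/s): v = 0.553, u' = 0.963.
u = (u' + v)/(1 + u'v/c²):
u = (0.963 + 0.553) / (1 + 0.963·0.553) = 1.5167/1.5330 = 0.9893
(Galilean addition would give +1.517c, exceeding c.)
Converting back: u = 0.9893 × 3.00 × 10^8 m/s.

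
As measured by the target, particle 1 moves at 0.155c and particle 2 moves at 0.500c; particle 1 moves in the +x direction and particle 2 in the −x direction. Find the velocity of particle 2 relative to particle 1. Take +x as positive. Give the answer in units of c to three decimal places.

β_A = 0.155, β_B = -0.500.
Transform to A's frame with the inverse velocity-addition law: u' = (u − v)/(1 − uv/c²), taking u = β_B and v = β_A.
u' = (-0.500 − 0.155) / (1 − (0.155)(-0.500)) = -0.6550/1.0775 = -0.6079.

-0.608c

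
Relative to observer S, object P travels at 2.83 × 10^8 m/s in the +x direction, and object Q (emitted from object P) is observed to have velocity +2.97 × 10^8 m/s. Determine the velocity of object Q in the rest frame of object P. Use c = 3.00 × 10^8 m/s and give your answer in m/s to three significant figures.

+2.12 × 10^8 m/s

v = 0.943c, u = 0.990c.
Invert the composition law: u' = (u − v)/(1 − uv/c²).
u' = (0.990 − 0.943) / (1 − (0.990)(0.943)) = 0.0467/0.0661 = 0.7060.
u' = 0.7060 × 3.00 × 10^8 m/s.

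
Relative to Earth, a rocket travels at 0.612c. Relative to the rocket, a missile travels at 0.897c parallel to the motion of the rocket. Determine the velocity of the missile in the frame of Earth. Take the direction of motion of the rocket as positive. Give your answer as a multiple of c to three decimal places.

With v = 0.612 and u' = 0.897 (in units of c),
u = (u' + v)/(1 + u'v/c²):
u = (0.897 + 0.612) / (1 + 0.897·0.612) = 1.5090/1.5490 = 0.9742

0.974c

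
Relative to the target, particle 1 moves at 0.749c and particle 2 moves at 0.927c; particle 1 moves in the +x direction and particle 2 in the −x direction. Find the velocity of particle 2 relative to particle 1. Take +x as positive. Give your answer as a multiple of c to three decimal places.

-0.989c

β_A = 0.749, β_B = -0.927.
Transform to A's frame with the inverse velocity-addition law: u' = (u − v)/(1 − uv/c²), taking u = β_B and v = β_A.
u' = (-0.927 − 0.749) / (1 − (0.749)(-0.927)) = -1.6760/1.6943 = -0.9892.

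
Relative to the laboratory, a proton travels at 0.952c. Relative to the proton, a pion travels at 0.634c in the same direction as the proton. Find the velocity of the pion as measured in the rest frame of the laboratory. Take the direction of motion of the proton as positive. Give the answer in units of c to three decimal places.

With v = 0.952 and u' = 0.634 (in units of c),
u = (u' + v)/(1 + u'v/c²):
u = (0.634 + 0.952) / (1 + 0.634·0.952) = 1.5860/1.6036 = 0.9890
(Galilean addition would give +1.586c, exceeding c.)

0.989c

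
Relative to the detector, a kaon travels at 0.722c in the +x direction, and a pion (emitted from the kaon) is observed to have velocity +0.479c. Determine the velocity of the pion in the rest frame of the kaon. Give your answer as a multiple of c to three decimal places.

-0.371c

Invert the composition law: u' = (u − v)/(1 − uv/c²).
u' = (0.479 − 0.722) / (1 − (0.479)(0.722)) = -0.2430/0.6542 = -0.3715.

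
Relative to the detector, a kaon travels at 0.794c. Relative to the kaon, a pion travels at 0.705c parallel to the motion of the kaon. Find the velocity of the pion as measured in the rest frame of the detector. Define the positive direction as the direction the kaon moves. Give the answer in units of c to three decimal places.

0.961c

With v = 0.794 and u' = 0.705 (in units of c),
u = (u' + v)/(1 + u'v/c²):
u = (0.705 + 0.794) / (1 + 0.705·0.794) = 1.4990/1.5598 = 0.9610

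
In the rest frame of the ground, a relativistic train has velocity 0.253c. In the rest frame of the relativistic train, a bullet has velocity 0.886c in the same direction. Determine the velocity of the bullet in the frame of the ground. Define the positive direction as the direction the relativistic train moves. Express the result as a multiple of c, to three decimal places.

0.930c

With v = 0.253 and u' = 0.886 (in units of c),
u = (u' + v)/(1 + u'v/c²):
u = (0.886 + 0.253) / (1 + 0.886·0.253) = 1.1390/1.2242 = 0.9304
(Galilean addition would give +1.139c, exceeding c.)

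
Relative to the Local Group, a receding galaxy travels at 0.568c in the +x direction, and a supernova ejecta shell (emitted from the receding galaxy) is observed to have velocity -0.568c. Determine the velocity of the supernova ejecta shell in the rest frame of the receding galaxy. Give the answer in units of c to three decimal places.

Invert the composition law: u' = (u − v)/(1 − uv/c²).
u' = (-0.568 − 0.568) / (1 − (-0.568)(0.568)) = -1.1360/1.3226 = -0.8589.

-0.859c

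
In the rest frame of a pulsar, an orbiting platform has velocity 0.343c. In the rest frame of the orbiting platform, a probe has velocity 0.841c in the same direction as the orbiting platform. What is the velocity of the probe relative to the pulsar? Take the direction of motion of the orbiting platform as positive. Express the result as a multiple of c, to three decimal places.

0.919c

With v = 0.343 and u' = 0.841 (in units of c),
u = (u' + v)/(1 + u'v/c²):
u = (0.841 + 0.343) / (1 + 0.841·0.343) = 1.1840/1.2885 = 0.9189
(Galilean addition would give +1.184c, exceeding c.)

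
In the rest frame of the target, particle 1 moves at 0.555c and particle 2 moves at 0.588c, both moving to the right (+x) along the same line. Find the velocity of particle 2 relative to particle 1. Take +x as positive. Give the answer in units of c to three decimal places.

+0.049c

β_A = 0.555, β_B = 0.588.
Transform to A's frame with the inverse velocity-addition law: u' = (u − v)/(1 − uv/c²), taking u = β_B and v = β_A.
u' = (0.588 − 0.555) / (1 − (0.555)(0.588)) = 0.0330/0.6737 = 0.0490.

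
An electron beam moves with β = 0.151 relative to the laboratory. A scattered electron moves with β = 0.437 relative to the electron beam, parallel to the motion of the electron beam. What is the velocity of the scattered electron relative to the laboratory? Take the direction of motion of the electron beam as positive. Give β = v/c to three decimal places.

β = 0.552

With v = 0.151 and u' = 0.437 (in units of c),
u = (u' + v)/(1 + u'v/c²):
u = (0.437 + 0.151) / (1 + 0.437·0.151) = 0.5880/1.0660 = 0.5516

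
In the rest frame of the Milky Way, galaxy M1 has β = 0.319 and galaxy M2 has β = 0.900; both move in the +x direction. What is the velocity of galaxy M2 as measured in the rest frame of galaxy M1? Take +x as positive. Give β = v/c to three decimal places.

β_A = 0.319, β_B = 0.900.
Transform to A's frame with the inverse velocity-addition law: u' = (u − v)/(1 − uv/c²), taking u = β_B and v = β_A.
u' = (0.900 − 0.319) / (1 − (0.319)(0.900)) = 0.5810/0.7129 = 0.8150.

β = +0.815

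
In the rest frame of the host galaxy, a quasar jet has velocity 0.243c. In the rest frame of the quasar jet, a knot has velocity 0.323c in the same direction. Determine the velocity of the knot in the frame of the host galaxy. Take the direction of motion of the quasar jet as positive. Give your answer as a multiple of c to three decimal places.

0.525c

With v = 0.243 and u' = 0.323 (in units of c),
u = (u' + v)/(1 + u'v/c²):
u = (0.323 + 0.243) / (1 + 0.323·0.243) = 0.5660/1.0785 = 0.5248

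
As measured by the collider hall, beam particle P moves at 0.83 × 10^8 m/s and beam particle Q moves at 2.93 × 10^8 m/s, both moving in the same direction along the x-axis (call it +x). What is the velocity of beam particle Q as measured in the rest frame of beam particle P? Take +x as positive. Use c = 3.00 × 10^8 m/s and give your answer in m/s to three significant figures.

+2.88 × 10^8 m/s

β_A = 0.277, β_B = 0.977 (dividing each by c = 3.00 × 10^8 m/s).
Transform to A's frame with the inverse velocity-addition law: u' = (u − v)/(1 − uv/c²), taking u = β_B and v = β_A.
u' = (0.977 − 0.277) / (1 − (0.277)(0.977)) = 0.7000/0.7298 = 0.9592.
u' = 0.9592 × 3.00 × 10^8 m/s.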